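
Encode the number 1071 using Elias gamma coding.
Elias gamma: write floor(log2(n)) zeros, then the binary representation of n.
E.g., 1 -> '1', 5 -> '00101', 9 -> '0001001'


num_bits = floor(log2(1071)) + 1 = 11
leading_zeros = num_bits - 1 = 10
binary(1071) = 10000101111

Elias gamma(1071) = '0000000000' + '10000101111' = 000000000010000101111 (21 bits)


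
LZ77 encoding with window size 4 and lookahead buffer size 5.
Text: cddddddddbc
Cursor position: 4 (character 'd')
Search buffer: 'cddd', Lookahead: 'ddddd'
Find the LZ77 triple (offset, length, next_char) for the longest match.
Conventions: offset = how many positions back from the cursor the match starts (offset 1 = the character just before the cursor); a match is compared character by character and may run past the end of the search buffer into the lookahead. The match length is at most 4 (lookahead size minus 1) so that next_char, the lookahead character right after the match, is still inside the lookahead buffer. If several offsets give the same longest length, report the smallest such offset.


Try each offset into the search buffer:
  offset=1 (pos 3, char 'd'): match length 4
  offset=2 (pos 2, char 'd'): match length 4
  offset=3 (pos 1, char 'd'): match length 4
  offset=4 (pos 0, char 'c'): match length 0
Longest match has length 4, found at offsets 1, 2, 3; take the smallest, offset 1.
next_char = character at position 4 + 4 = 8 -> 'd'

Best match: offset=1, length=4 (matching 'dddd' starting at position 3)
LZ77 triple: (1, 4, 'd')


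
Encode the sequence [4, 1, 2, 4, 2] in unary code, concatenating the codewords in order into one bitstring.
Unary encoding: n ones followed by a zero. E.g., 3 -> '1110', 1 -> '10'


Encode each number as n ones followed by a terminating 0:
  4 -> 11110 (5 bits)
  1 -> 10 (2 bits)
  2 -> 110 (3 bits)
  4 -> 11110 (5 bits)
  2 -> 110 (3 bits)
Total length = 5 + 2 + 3 + 5 + 3 = 18 bits.

Unary([4, 1, 2, 4, 2]) = 111101011011110110 (18 bits)


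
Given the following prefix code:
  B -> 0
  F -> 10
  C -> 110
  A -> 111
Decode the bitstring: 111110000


Decoding step by step:
Bits 111 -> A
Bits 110 -> C
Bits 0 -> B
Bits 0 -> B
Bits 0 -> B


Decoded message: ACBBB


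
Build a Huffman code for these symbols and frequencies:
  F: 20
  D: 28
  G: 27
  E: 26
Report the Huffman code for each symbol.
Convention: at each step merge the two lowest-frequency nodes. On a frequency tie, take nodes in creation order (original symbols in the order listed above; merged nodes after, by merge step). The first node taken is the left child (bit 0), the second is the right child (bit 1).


Huffman tree construction:
Step 1: Merge F(20) + E(26) = 46
Step 2: Merge G(27) + D(28) = 55
Step 3: Merge (F+E)(46) + (G+D)(55) = 101
Read each symbol's code off the tree from the root (left child = 0, right child = 1).

Codes:
  F: 00 (length 2)
  D: 11 (length 2)
  G: 10 (length 2)
  E: 01 (length 2)
Average code length: 202/101 = 2.0000 bits/symbol


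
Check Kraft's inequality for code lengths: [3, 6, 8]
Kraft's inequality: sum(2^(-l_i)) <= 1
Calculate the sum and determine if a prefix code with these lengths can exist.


Sum = 2^(-3) + 2^(-6) + 2^(-8)
    = 0.125 + 0.015625 + 0.00390625
    = 37/256 = 0.14453125
Since 0.14453125 <= 1, Kraft's inequality IS satisfied.
A prefix code with these lengths CAN exist.

Kraft sum = 0.14453125. Satisfied.


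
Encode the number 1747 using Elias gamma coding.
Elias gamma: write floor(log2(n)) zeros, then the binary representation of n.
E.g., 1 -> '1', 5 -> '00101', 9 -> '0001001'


num_bits = floor(log2(1747)) + 1 = 11
leading_zeros = num_bits - 1 = 10
binary(1747) = 11011010011

Elias gamma(1747) = '0000000000' + '11011010011' = 000000000011011010011 (21 bits)


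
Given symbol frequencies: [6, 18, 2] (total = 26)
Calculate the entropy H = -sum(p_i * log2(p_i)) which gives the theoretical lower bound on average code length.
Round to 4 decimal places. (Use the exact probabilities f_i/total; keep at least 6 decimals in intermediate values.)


Per-symbol terms -p_i * log2(p_i) with p_i = f_i/26:
  p = 6/26 = 0.230769: log2(p) = -2.115477, -p*log2(p) = 0.488187
  p = 18/26 = 0.692308: log2(p) = -0.530515, -p*log2(p) = 0.367279
  p = 2/26 = 0.076923: log2(p) = -3.700440, -p*log2(p) = 0.284649
H = 0.488187 + 0.367279 + 0.284649 = 1.140115

H = 1.1401 bits/symbol


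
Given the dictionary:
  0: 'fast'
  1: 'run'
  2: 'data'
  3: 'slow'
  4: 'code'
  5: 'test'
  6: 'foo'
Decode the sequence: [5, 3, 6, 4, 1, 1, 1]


Look up each index in the dictionary:
  5 -> 'test'
  3 -> 'slow'
  6 -> 'foo'
  4 -> 'code'
  1 -> 'run'
  1 -> 'run'
  1 -> 'run'

Decoded: "test slow foo code run run run"


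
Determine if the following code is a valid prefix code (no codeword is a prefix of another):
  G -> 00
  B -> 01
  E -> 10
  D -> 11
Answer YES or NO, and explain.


Checking each pair (does one codeword prefix another?):
  G='00' vs B='01': no prefix
  G='00' vs E='10': no prefix
  G='00' vs D='11': no prefix
  B='01' vs G='00': no prefix
  B='01' vs E='10': no prefix
  B='01' vs D='11': no prefix
  E='10' vs G='00': no prefix
  E='10' vs B='01': no prefix
  E='10' vs D='11': no prefix
  D='11' vs G='00': no prefix
  D='11' vs B='01': no prefix
  D='11' vs E='10': no prefix
No violation found over all pairs.

YES -- this is a valid prefix code. No codeword is a prefix of any other codeword.


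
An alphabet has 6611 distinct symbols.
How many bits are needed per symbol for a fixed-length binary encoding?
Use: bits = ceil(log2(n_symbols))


log2(6611) = 12.6907
Bracket: 2^12 = 4096 < 6611 <= 2^13 = 8192
So ceil(log2(6611)) = 13

bits = ceil(log2(6611)) = ceil(12.6907) = 13 bits


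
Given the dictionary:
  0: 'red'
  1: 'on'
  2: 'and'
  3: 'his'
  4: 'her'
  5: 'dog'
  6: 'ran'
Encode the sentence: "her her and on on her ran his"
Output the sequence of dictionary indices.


Look up each word in the dictionary:
  'her' -> 4
  'her' -> 4
  'and' -> 2
  'on' -> 1
  'on' -> 1
  'her' -> 4
  'ran' -> 6
  'his' -> 3

Encoded: [4, 4, 2, 1, 1, 4, 6, 3]


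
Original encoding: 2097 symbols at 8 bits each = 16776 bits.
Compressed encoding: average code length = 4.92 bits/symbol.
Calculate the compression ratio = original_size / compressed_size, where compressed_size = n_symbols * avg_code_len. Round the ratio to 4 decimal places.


original_size = n_symbols * orig_bits = 2097 * 8 = 16776 bits
compressed_size = n_symbols * avg_code_len = 2097 * 4.92 = 10317.24 bits
ratio = original_size / compressed_size = 16776 / 10317.24 = 1.626

Compression ratio = 1.626


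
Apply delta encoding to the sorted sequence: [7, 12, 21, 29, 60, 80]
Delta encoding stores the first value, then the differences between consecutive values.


First value: 7
Deltas:
  12 - 7 = 5
  21 - 12 = 9
  29 - 21 = 8
  60 - 29 = 31
  80 - 60 = 20


Delta encoded: [7, 5, 9, 8, 31, 20]


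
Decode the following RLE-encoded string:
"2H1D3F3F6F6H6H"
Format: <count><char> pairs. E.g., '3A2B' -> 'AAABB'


Expanding each <count><char> pair:
  2H -> 'HH'
  1D -> 'D'
  3F -> 'FFF'
  3F -> 'FFF'
  6F -> 'FFFFFF'
  6H -> 'HHHHHH'
  6H -> 'HHHHHH'

Decoded = HHDFFFFFFFFFFFFHHHHHHHHHHHH


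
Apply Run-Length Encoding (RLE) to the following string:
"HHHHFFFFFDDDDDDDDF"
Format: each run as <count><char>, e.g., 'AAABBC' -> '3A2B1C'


Scanning runs left to right:
  i=0: run of 'H' x 4 -> '4H'
  i=4: run of 'F' x 5 -> '5F'
  i=9: run of 'D' x 8 -> '8D'
  i=17: run of 'F' x 1 -> '1F'

RLE = 4H5F8D1F


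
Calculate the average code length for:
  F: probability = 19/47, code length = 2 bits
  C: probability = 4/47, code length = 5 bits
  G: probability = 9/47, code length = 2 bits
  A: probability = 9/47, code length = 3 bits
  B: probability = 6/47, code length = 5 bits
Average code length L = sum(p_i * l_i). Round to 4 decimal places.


Weighted contributions p_i * l_i:
  F: (19/47) * 2 = 38/47
  C: (4/47) * 5 = 20/47
  G: (9/47) * 2 = 18/47
  A: (9/47) * 3 = 27/47
  B: (6/47) * 5 = 30/47
Sum = (38 + 20 + 18 + 27 + 30)/47 = 133/47

L = 133/47 = 2.8298 bits/symbol


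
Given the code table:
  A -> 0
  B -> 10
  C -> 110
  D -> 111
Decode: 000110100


Decoding:
0 -> A
0 -> A
0 -> A
110 -> C
10 -> B
0 -> A


Result: AAACBA


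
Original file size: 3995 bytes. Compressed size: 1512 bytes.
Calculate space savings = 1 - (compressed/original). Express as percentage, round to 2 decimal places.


ratio = compressed/original = 1512/3995 = 0.378473
savings = 1 - ratio = 1 - 0.378473 = 0.621527
as a percentage: 0.621527 * 100 = 62.15%

Space savings = 1 - 1512/3995 = 62.15%


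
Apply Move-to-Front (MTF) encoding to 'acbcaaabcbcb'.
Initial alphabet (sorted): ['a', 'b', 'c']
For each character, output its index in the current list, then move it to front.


MTF encoding:
'a': index 0 in ['a', 'b', 'c'] -> ['a', 'b', 'c']
'c': index 2 in ['a', 'b', 'c'] -> ['c', 'a', 'b']
'b': index 2 in ['c', 'a', 'b'] -> ['b', 'c', 'a']
'c': index 1 in ['b', 'c', 'a'] -> ['c', 'b', 'a']
'a': index 2 in ['c', 'b', 'a'] -> ['a', 'c', 'b']
'a': index 0 in ['a', 'c', 'b'] -> ['a', 'c', 'b']
'a': index 0 in ['a', 'c', 'b'] -> ['a', 'c', 'b']
'b': index 2 in ['a', 'c', 'b'] -> ['b', 'a', 'c']
'c': index 2 in ['b', 'a', 'c'] -> ['c', 'b', 'a']
'b': index 1 in ['c', 'b', 'a'] -> ['b', 'c', 'a']
'c': index 1 in ['b', 'c', 'a'] -> ['c', 'b', 'a']
'b': index 1 in ['c', 'b', 'a'] -> ['b', 'c', 'a']


Output: [0, 2, 2, 1, 2, 0, 0, 2, 2, 1, 1, 1]


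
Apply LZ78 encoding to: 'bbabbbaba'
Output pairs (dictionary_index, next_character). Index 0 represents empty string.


LZ78 encoding steps:
Dictionary: {0: ''}
Step 1: w='' (idx 0), next='b' -> output (0, 'b'), add 'b' as idx 1
Step 2: w='b' (idx 1), next='a' -> output (1, 'a'), add 'ba' as idx 2
Step 3: w='b' (idx 1), next='b' -> output (1, 'b'), add 'bb' as idx 3
Step 4: w='ba' (idx 2), next='b' -> output (2, 'b'), add 'bab' as idx 4
Step 5: w='' (idx 0), next='a' -> output (0, 'a'), add 'a' as idx 5


Encoded: [(0, 'b'), (1, 'a'), (1, 'b'), (2, 'b'), (0, 'a')]


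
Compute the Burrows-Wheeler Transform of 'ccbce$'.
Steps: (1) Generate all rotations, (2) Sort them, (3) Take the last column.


Rotations (sorted):
  0: $ccbce -> last char: e
  1: bce$cc -> last char: c
  2: cbce$c -> last char: c
  3: ccbce$ -> last char: $
  4: ce$ccb -> last char: b
  5: e$ccbc -> last char: c


BWT = ecc$bc


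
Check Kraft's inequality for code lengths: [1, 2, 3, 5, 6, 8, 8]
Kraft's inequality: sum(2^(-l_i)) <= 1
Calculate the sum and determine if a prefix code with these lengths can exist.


Sum = 2^(-1) + 2^(-2) + 2^(-3) + 2^(-5) + 2^(-6) + 2^(-8) + 2^(-8)
    = 0.5 + 0.25 + 0.125 + 0.03125 + 0.015625 + 0.00390625 + 0.00390625
    = 238/256 = 0.9296875
Since 0.9296875 <= 1, Kraft's inequality IS satisfied.
A prefix code with these lengths CAN exist.

Kraft sum = 0.9296875. Satisfied.


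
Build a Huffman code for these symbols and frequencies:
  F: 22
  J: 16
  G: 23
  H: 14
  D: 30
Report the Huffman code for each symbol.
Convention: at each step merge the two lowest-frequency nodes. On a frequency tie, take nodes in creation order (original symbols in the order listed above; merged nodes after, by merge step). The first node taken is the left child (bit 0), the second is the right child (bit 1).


Huffman tree construction:
Step 1: Merge H(14) + J(16) = 30
Step 2: Merge F(22) + G(23) = 45
Step 3: Merge D(30) + (H+J)(30) = 60
Step 4: Merge (F+G)(45) + (D+(H+J))(60) = 105
Read each symbol's code off the tree from the root (left child = 0, right child = 1).

Codes:
  F: 00 (length 2)
  J: 111 (length 3)
  G: 01 (length 2)
  H: 110 (length 3)
  D: 10 (length 2)
Average code length: 240/105 = 2.2857 bits/symbol


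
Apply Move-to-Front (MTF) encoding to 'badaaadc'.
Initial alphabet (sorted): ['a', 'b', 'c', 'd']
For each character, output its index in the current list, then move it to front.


MTF encoding:
'b': index 1 in ['a', 'b', 'c', 'd'] -> ['b', 'a', 'c', 'd']
'a': index 1 in ['b', 'a', 'c', 'd'] -> ['a', 'b', 'c', 'd']
'd': index 3 in ['a', 'b', 'c', 'd'] -> ['d', 'a', 'b', 'c']
'a': index 1 in ['d', 'a', 'b', 'c'] -> ['a', 'd', 'b', 'c']
'a': index 0 in ['a', 'd', 'b', 'c'] -> ['a', 'd', 'b', 'c']
'a': index 0 in ['a', 'd', 'b', 'c'] -> ['a', 'd', 'b', 'c']
'd': index 1 in ['a', 'd', 'b', 'c'] -> ['d', 'a', 'b', 'c']
'c': index 3 in ['d', 'a', 'b', 'c'] -> ['c', 'd', 'a', 'b']


Output: [1, 1, 3, 1, 0, 0, 1, 3]


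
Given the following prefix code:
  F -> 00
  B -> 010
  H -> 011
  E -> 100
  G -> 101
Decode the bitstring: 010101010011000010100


Decoding step by step:
Bits 010 -> B
Bits 101 -> G
Bits 010 -> B
Bits 011 -> H
Bits 00 -> F
Bits 00 -> F
Bits 101 -> G
Bits 00 -> F


Decoded message: BGBHFFGF


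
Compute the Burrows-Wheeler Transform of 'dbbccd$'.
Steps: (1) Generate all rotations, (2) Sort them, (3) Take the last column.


Rotations (sorted):
  0: $dbbccd -> last char: d
  1: bbccd$d -> last char: d
  2: bccd$db -> last char: b
  3: ccd$dbb -> last char: b
  4: cd$dbbc -> last char: c
  5: d$dbbcc -> last char: c
  6: dbbccd$ -> last char: $


BWT = ddbbcc$


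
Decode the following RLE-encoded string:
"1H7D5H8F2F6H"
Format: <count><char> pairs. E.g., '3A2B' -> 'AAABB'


Expanding each <count><char> pair:
  1H -> 'H'
  7D -> 'DDDDDDD'
  5H -> 'HHHHH'
  8F -> 'FFFFFFFF'
  2F -> 'FF'
  6H -> 'HHHHHH'

Decoded = HDDDDDDDHHHHHFFFFFFFFFFHHHHHH


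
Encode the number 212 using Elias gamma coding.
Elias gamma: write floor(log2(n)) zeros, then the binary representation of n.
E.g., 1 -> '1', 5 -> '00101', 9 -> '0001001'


num_bits = floor(log2(212)) + 1 = 8
leading_zeros = num_bits - 1 = 7
binary(212) = 11010100

Elias gamma(212) = '0000000' + '11010100' = 000000011010100 (15 bits)


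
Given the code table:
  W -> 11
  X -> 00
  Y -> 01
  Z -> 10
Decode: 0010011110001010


Decoding:
00 -> X
10 -> Z
01 -> Y
11 -> W
10 -> Z
00 -> X
10 -> Z
10 -> Z


Result: XZYWZXZZ


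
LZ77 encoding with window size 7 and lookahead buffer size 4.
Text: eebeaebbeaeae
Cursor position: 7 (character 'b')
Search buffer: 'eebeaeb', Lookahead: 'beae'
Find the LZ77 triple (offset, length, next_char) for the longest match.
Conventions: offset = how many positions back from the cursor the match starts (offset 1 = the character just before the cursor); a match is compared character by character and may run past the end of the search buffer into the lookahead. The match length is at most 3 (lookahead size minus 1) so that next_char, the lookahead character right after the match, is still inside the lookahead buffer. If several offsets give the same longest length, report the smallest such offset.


Try each offset into the search buffer:
  offset=1 (pos 6, char 'b'): match length 1
  offset=2 (pos 5, char 'e'): match length 0
  offset=3 (pos 4, char 'a'): match length 0
  offset=4 (pos 3, char 'e'): match length 0
  offset=5 (pos 2, char 'b'): match length 3
  offset=6 (pos 1, char 'e'): match length 0
  offset=7 (pos 0, char 'e'): match length 0
Longest match has length 3 at offset 5.
next_char = character at position 7 + 3 = 10 -> 'e'

Best match: offset=5, length=3 (matching 'bea' starting at position 2)
LZ77 triple: (5, 3, 'e')


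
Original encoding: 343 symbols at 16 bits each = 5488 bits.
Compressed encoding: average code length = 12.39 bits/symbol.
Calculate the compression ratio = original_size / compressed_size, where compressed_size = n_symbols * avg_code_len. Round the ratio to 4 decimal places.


original_size = n_symbols * orig_bits = 343 * 16 = 5488 bits
compressed_size = n_symbols * avg_code_len = 343 * 12.39 = 4249.77 bits
ratio = original_size / compressed_size = 5488 / 4249.77 = 1.2914

Compression ratio = 1.2914


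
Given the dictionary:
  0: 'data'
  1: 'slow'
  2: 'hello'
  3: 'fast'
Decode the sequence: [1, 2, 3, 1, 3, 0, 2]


Look up each index in the dictionary:
  1 -> 'slow'
  2 -> 'hello'
  3 -> 'fast'
  1 -> 'slow'
  3 -> 'fast'
  0 -> 'data'
  2 -> 'hello'

Decoded: "slow hello fast slow fast data hello"


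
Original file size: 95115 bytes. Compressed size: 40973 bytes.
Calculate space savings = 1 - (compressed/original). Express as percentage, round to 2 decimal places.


ratio = compressed/original = 40973/95115 = 0.430773
savings = 1 - ratio = 1 - 0.430773 = 0.569227
as a percentage: 0.569227 * 100 = 56.92%

Space savings = 1 - 40973/95115 = 56.92%


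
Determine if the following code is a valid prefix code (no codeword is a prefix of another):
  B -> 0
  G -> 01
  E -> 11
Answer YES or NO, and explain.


Checking each pair (does one codeword prefix another?):
  B='0' vs G='01': prefix -- VIOLATION

NO -- this is NOT a valid prefix code. B (0) is a prefix of G (01).


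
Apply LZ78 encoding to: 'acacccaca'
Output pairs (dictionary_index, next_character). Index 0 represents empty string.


LZ78 encoding steps:
Dictionary: {0: ''}
Step 1: w='' (idx 0), next='a' -> output (0, 'a'), add 'a' as idx 1
Step 2: w='' (idx 0), next='c' -> output (0, 'c'), add 'c' as idx 2
Step 3: w='a' (idx 1), next='c' -> output (1, 'c'), add 'ac' as idx 3
Step 4: w='c' (idx 2), next='c' -> output (2, 'c'), add 'cc' as idx 4
Step 5: w='ac' (idx 3), next='a' -> output (3, 'a'), add 'aca' as idx 5


Encoded: [(0, 'a'), (0, 'c'), (1, 'c'), (2, 'c'), (3, 'a')]


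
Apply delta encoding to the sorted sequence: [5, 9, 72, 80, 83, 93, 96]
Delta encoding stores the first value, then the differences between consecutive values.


First value: 5
Deltas:
  9 - 5 = 4
  72 - 9 = 63
  80 - 72 = 8
  83 - 80 = 3
  93 - 83 = 10
  96 - 93 = 3


Delta encoded: [5, 4, 63, 8, 3, 10, 3]


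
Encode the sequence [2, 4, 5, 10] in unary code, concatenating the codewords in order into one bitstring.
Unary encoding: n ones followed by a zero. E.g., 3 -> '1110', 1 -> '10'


Encode each number as n ones followed by a terminating 0:
  2 -> 110 (3 bits)
  4 -> 11110 (5 bits)
  5 -> 111110 (6 bits)
  10 -> 11111111110 (11 bits)
Total length = 3 + 5 + 6 + 11 = 25 bits.

Unary([2, 4, 5, 10]) = 1101111011111011111111110 (25 bits)


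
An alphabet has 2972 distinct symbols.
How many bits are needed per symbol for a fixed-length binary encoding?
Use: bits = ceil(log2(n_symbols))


log2(2972) = 11.5372
Bracket: 2^11 = 2048 < 2972 <= 2^12 = 4096
So ceil(log2(2972)) = 12

bits = ceil(log2(2972)) = ceil(11.5372) = 12 bits


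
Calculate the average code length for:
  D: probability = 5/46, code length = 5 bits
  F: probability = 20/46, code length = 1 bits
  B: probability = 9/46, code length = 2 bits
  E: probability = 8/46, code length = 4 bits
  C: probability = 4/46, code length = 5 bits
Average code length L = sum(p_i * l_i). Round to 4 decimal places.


Weighted contributions p_i * l_i:
  D: (5/46) * 5 = 25/46
  F: (20/46) * 1 = 20/46
  B: (9/46) * 2 = 18/46
  E: (8/46) * 4 = 32/46
  C: (4/46) * 5 = 20/46
Sum = (25 + 20 + 18 + 32 + 20)/46 = 115/46

L = 115/46 = 2.5000 bits/symbol


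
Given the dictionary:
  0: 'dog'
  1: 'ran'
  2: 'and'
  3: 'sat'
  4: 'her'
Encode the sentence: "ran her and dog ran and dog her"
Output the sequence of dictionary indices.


Look up each word in the dictionary:
  'ran' -> 1
  'her' -> 4
  'and' -> 2
  'dog' -> 0
  'ran' -> 1
  'and' -> 2
  'dog' -> 0
  'her' -> 4

Encoded: [1, 4, 2, 0, 1, 2, 0, 4]


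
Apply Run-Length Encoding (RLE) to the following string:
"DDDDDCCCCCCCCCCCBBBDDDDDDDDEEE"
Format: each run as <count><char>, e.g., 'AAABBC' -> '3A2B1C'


Scanning runs left to right:
  i=0: run of 'D' x 5 -> '5D'
  i=5: run of 'C' x 11 -> '11C'
  i=16: run of 'B' x 3 -> '3B'
  i=19: run of 'D' x 8 -> '8D'
  i=27: run of 'E' x 3 -> '3E'

RLE = 5D11C3B8D3E


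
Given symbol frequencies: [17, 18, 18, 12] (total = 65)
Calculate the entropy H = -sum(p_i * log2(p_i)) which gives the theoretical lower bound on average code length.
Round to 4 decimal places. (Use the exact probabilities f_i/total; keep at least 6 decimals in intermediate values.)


Per-symbol terms -p_i * log2(p_i) with p_i = f_i/65:
  p = 17/65 = 0.261538: log2(p) = -1.934905, -p*log2(p) = 0.506052
  p = 18/65 = 0.276923: log2(p) = -1.852443, -p*log2(p) = 0.512984
  p = 18/65 = 0.276923: log2(p) = -1.852443, -p*log2(p) = 0.512984
  p = 12/65 = 0.184615: log2(p) = -2.437405, -p*log2(p) = 0.449983
H = 0.506052 + 0.512984 + 0.512984 + 0.449983 = 1.982003

H = 1.982 bits/symbol


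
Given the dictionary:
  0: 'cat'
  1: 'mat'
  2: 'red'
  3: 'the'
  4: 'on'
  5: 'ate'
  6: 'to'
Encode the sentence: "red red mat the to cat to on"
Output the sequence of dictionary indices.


Look up each word in the dictionary:
  'red' -> 2
  'red' -> 2
  'mat' -> 1
  'the' -> 3
  'to' -> 6
  'cat' -> 0
  'to' -> 6
  'on' -> 4

Encoded: [2, 2, 1, 3, 6, 0, 6, 4]


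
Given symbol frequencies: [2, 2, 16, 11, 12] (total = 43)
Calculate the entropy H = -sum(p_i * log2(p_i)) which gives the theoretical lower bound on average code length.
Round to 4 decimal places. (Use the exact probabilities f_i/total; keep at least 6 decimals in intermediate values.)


Per-symbol terms -p_i * log2(p_i) with p_i = f_i/43:
  p = 2/43 = 0.046512: log2(p) = -4.426265, -p*log2(p) = 0.205873
  p = 2/43 = 0.046512: log2(p) = -4.426265, -p*log2(p) = 0.205873
  p = 16/43 = 0.372093: log2(p) = -1.426265, -p*log2(p) = 0.530703
  p = 11/43 = 0.255814: log2(p) = -1.966833, -p*log2(p) = 0.503143
  p = 12/43 = 0.279070: log2(p) = -1.841302, -p*log2(p) = 0.513852
H = 0.205873 + 0.205873 + 0.530703 + 0.503143 + 0.513852 = 1.959444

H = 1.9594 bits/symbol


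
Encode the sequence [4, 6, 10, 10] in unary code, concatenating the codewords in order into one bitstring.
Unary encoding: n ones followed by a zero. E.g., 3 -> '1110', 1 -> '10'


Encode each number as n ones followed by a terminating 0:
  4 -> 11110 (5 bits)
  6 -> 1111110 (7 bits)
  10 -> 11111111110 (11 bits)
  10 -> 11111111110 (11 bits)
Total length = 5 + 7 + 11 + 11 = 34 bits.

Unary([4, 6, 10, 10]) = 1111011111101111111111011111111110 (34 bits)


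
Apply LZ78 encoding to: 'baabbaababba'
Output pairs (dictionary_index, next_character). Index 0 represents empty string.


LZ78 encoding steps:
Dictionary: {0: ''}
Step 1: w='' (idx 0), next='b' -> output (0, 'b'), add 'b' as idx 1
Step 2: w='' (idx 0), next='a' -> output (0, 'a'), add 'a' as idx 2
Step 3: w='a' (idx 2), next='b' -> output (2, 'b'), add 'ab' as idx 3
Step 4: w='b' (idx 1), next='a' -> output (1, 'a'), add 'ba' as idx 4
Step 5: w='ab' (idx 3), next='a' -> output (3, 'a'), add 'aba' as idx 5
Step 6: w='b' (idx 1), next='b' -> output (1, 'b'), add 'bb' as idx 6
Step 7: w='a' (idx 2), end of input -> output (2, '')


Encoded: [(0, 'b'), (0, 'a'), (2, 'b'), (1, 'a'), (3, 'a'), (1, 'b'), (2, '')]


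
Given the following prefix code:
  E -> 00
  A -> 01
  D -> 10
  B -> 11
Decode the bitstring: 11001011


Decoding step by step:
Bits 11 -> B
Bits 00 -> E
Bits 10 -> D
Bits 11 -> B


Decoded message: BEDB


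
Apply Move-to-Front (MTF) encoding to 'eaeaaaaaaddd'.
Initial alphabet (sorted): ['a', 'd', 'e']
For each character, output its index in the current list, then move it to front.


MTF encoding:
'e': index 2 in ['a', 'd', 'e'] -> ['e', 'a', 'd']
'a': index 1 in ['e', 'a', 'd'] -> ['a', 'e', 'd']
'e': index 1 in ['a', 'e', 'd'] -> ['e', 'a', 'd']
'a': index 1 in ['e', 'a', 'd'] -> ['a', 'e', 'd']
'a': index 0 in ['a', 'e', 'd'] -> ['a', 'e', 'd']
'a': index 0 in ['a', 'e', 'd'] -> ['a', 'e', 'd']
'a': index 0 in ['a', 'e', 'd'] -> ['a', 'e', 'd']
'a': index 0 in ['a', 'e', 'd'] -> ['a', 'e', 'd']
'a': index 0 in ['a', 'e', 'd'] -> ['a', 'e', 'd']
'd': index 2 in ['a', 'e', 'd'] -> ['d', 'a', 'e']
'd': index 0 in ['d', 'a', 'e'] -> ['d', 'a', 'e']
'd': index 0 in ['d', 'a', 'e'] -> ['d', 'a', 'e']


Output: [2, 1, 1, 1, 0, 0, 0, 0, 0, 2, 0, 0]


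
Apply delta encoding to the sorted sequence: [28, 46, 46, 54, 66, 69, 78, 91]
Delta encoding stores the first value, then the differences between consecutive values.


First value: 28
Deltas:
  46 - 28 = 18
  46 - 46 = 0
  54 - 46 = 8
  66 - 54 = 12
  69 - 66 = 3
  78 - 69 = 9
  91 - 78 = 13


Delta encoded: [28, 18, 0, 8, 12, 3, 9, 13]


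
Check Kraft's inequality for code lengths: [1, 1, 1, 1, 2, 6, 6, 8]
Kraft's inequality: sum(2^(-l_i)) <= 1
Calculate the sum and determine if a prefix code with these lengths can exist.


Sum = 2^(-1) + 2^(-1) + 2^(-1) + 2^(-1) + 2^(-2) + 2^(-6) + 2^(-6) + 2^(-8)
    = 0.5 + 0.5 + 0.5 + 0.5 + 0.25 + 0.015625 + 0.015625 + 0.00390625
    = 585/256 = 2.28515625
Since 2.28515625 > 1, Kraft's inequality is NOT satisfied.
A prefix code with these lengths CANNOT exist.

Kraft sum = 2.28515625. Not satisfied.


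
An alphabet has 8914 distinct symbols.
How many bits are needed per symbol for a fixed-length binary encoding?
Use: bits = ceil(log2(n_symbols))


log2(8914) = 13.1219
Bracket: 2^13 = 8192 < 8914 <= 2^14 = 16384
So ceil(log2(8914)) = 14

bits = ceil(log2(8914)) = ceil(13.1219) = 14 bits


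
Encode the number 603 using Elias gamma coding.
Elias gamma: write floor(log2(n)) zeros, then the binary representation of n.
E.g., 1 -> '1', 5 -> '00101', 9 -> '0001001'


num_bits = floor(log2(603)) + 1 = 10
leading_zeros = num_bits - 1 = 9
binary(603) = 1001011011

Elias gamma(603) = '000000000' + '1001011011' = 0000000001001011011 (19 bits)


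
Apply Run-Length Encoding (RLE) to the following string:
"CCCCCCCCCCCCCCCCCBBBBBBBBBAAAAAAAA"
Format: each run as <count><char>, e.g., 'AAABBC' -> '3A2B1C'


Scanning runs left to right:
  i=0: run of 'C' x 17 -> '17C'
  i=17: run of 'B' x 9 -> '9B'
  i=26: run of 'A' x 8 -> '8A'

RLE = 17C9B8A


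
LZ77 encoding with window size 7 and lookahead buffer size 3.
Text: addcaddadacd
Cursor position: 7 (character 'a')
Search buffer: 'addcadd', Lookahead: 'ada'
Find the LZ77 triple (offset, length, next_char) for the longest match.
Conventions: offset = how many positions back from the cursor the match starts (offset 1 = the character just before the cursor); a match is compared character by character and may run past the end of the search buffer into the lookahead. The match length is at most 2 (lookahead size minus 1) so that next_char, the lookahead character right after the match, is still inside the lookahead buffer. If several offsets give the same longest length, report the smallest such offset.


Try each offset into the search buffer:
  offset=1 (pos 6, char 'd'): match length 0
  offset=2 (pos 5, char 'd'): match length 0
  offset=3 (pos 4, char 'a'): match length 2
  offset=4 (pos 3, char 'c'): match length 0
  offset=5 (pos 2, char 'd'): match length 0
  offset=6 (pos 1, char 'd'): match length 0
  offset=7 (pos 0, char 'a'): match length 2
Longest match has length 2, found at offsets 3, 7; take the smallest, offset 3.
next_char = character at position 7 + 2 = 9 -> 'a'

Best match: offset=3, length=2 (matching 'ad' starting at position 4)
LZ77 triple: (3, 2, 'a')


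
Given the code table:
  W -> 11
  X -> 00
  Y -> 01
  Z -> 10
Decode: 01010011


Decoding:
01 -> Y
01 -> Y
00 -> X
11 -> W


Result: YYXW


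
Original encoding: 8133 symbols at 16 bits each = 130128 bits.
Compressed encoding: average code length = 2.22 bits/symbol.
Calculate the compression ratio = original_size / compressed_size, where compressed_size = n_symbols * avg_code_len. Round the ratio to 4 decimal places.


original_size = n_symbols * orig_bits = 8133 * 16 = 130128 bits
compressed_size = n_symbols * avg_code_len = 8133 * 2.22 = 18055.26 bits
ratio = original_size / compressed_size = 130128 / 18055.26 = 7.2072

Compression ratio = 7.2072


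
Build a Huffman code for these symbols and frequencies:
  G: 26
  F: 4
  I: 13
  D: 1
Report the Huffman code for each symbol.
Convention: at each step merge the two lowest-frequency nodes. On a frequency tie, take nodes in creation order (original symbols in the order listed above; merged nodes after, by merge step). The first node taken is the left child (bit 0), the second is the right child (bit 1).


Huffman tree construction:
Step 1: Merge D(1) + F(4) = 5
Step 2: Merge (D+F)(5) + I(13) = 18
Step 3: Merge ((D+F)+I)(18) + G(26) = 44
Read each symbol's code off the tree from the root (left child = 0, right child = 1).

Codes:
  G: 1 (length 1)
  F: 001 (length 3)
  I: 01 (length 2)
  D: 000 (length 3)
Average code length: 67/44 = 1.5227 bits/symbol


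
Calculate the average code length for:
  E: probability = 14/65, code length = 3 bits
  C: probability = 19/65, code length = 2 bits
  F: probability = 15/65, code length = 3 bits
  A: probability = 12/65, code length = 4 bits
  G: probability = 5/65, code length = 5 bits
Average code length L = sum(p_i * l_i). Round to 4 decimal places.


Weighted contributions p_i * l_i:
  E: (14/65) * 3 = 42/65
  C: (19/65) * 2 = 38/65
  F: (15/65) * 3 = 45/65
  A: (12/65) * 4 = 48/65
  G: (5/65) * 5 = 25/65
Sum = (42 + 38 + 45 + 48 + 25)/65 = 198/65

L = 198/65 = 3.0462 bits/symbol


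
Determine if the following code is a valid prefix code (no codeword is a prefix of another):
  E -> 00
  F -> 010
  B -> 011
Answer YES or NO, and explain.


Checking each pair (does one codeword prefix another?):
  E='00' vs F='010': no prefix
  E='00' vs B='011': no prefix
  F='010' vs E='00': no prefix
  F='010' vs B='011': no prefix
  B='011' vs E='00': no prefix
  B='011' vs F='010': no prefix
No violation found over all pairs.

YES -- this is a valid prefix code. No codeword is a prefix of any other codeword.


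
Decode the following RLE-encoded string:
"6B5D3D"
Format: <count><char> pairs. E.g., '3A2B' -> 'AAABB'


Expanding each <count><char> pair:
  6B -> 'BBBBBB'
  5D -> 'DDDDD'
  3D -> 'DDD'

Decoded = BBBBBBDDDDDDDD


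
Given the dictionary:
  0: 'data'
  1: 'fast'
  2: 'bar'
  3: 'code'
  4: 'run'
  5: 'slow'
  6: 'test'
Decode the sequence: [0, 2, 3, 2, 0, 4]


Look up each index in the dictionary:
  0 -> 'data'
  2 -> 'bar'
  3 -> 'code'
  2 -> 'bar'
  0 -> 'data'
  4 -> 'run'

Decoded: "data bar code bar data run"


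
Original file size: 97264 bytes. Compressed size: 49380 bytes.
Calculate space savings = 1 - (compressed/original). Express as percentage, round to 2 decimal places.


ratio = compressed/original = 49380/97264 = 0.50769
savings = 1 - ratio = 1 - 0.50769 = 0.49231
as a percentage: 0.49231 * 100 = 49.23%

Space savings = 1 - 49380/97264 = 49.23%


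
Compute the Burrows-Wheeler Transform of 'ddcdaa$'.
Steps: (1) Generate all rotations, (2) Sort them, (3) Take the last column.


Rotations (sorted):
  0: $ddcdaa -> last char: a
  1: a$ddcda -> last char: a
  2: aa$ddcd -> last char: d
  3: cdaa$dd -> last char: d
  4: daa$ddc -> last char: c
  5: dcdaa$d -> last char: d
  6: ddcdaa$ -> last char: $


BWT = aaddcd$


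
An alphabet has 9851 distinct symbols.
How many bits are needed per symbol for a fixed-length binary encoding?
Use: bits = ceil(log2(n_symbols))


log2(9851) = 13.2661
Bracket: 2^13 = 8192 < 9851 <= 2^14 = 16384
So ceil(log2(9851)) = 14

bits = ceil(log2(9851)) = ceil(13.2661) = 14 bits


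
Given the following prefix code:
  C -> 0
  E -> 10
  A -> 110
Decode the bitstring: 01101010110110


Decoding step by step:
Bits 0 -> C
Bits 110 -> A
Bits 10 -> E
Bits 10 -> E
Bits 110 -> A
Bits 110 -> A


Decoded message: CAEEAA


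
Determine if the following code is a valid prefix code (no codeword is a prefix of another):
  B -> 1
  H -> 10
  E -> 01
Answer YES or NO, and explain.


Checking each pair (does one codeword prefix another?):
  B='1' vs H='10': prefix -- VIOLATION

NO -- this is NOT a valid prefix code. B (1) is a prefix of H (10).


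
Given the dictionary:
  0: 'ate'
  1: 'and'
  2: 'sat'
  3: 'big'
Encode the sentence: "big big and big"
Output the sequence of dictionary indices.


Look up each word in the dictionary:
  'big' -> 3
  'big' -> 3
  'and' -> 1
  'big' -> 3

Encoded: [3, 3, 1, 3]


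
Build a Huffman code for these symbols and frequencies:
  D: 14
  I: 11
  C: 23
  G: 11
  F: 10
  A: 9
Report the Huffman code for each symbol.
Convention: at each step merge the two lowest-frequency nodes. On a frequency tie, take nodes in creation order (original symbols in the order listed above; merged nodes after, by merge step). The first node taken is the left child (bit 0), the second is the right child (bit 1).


Huffman tree construction:
Step 1: Merge A(9) + F(10) = 19
Step 2: Merge I(11) + G(11) = 22
Step 3: Merge D(14) + (A+F)(19) = 33
Step 4: Merge (I+G)(22) + C(23) = 45
Step 5: Merge (D+(A+F))(33) + ((I+G)+C)(45) = 78
Read each symbol's code off the tree from the root (left child = 0, right child = 1).

Codes:
  D: 00 (length 2)
  I: 100 (length 3)
  C: 11 (length 2)
  G: 101 (length 3)
  F: 011 (length 3)
  A: 010 (length 3)
Average code length: 197/78 = 2.5256 bits/symbol


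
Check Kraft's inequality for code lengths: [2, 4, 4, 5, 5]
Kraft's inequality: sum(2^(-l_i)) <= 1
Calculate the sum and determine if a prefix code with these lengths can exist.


Sum = 2^(-2) + 2^(-4) + 2^(-4) + 2^(-5) + 2^(-5)
    = 0.25 + 0.0625 + 0.0625 + 0.03125 + 0.03125
    = 14/32 = 0.4375
Since 0.4375 <= 1, Kraft's inequality IS satisfied.
A prefix code with these lengths CAN exist.

Kraft sum = 0.4375. Satisfied.


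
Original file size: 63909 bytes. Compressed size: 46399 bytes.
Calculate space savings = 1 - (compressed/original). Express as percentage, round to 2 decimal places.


ratio = compressed/original = 46399/63909 = 0.726017
savings = 1 - ratio = 1 - 0.726017 = 0.273983
as a percentage: 0.273983 * 100 = 27.4%

Space savings = 1 - 46399/63909 = 27.4%


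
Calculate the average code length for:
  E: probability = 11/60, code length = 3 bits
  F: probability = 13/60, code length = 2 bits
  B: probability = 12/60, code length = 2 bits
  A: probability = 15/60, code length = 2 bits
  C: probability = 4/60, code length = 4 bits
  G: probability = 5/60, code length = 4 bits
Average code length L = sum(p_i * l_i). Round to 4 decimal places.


Weighted contributions p_i * l_i:
  E: (11/60) * 3 = 33/60
  F: (13/60) * 2 = 26/60
  B: (12/60) * 2 = 24/60
  A: (15/60) * 2 = 30/60
  C: (4/60) * 4 = 16/60
  G: (5/60) * 4 = 20/60
Sum = (33 + 26 + 24 + 30 + 16 + 20)/60 = 149/60

L = 149/60 = 2.4833 bits/symbol


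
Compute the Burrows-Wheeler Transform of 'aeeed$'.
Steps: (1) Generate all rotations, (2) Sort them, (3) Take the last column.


Rotations (sorted):
  0: $aeeed -> last char: d
  1: aeeed$ -> last char: $
  2: d$aeee -> last char: e
  3: ed$aee -> last char: e
  4: eed$ae -> last char: e
  5: eeed$a -> last char: a


BWT = d$eeea


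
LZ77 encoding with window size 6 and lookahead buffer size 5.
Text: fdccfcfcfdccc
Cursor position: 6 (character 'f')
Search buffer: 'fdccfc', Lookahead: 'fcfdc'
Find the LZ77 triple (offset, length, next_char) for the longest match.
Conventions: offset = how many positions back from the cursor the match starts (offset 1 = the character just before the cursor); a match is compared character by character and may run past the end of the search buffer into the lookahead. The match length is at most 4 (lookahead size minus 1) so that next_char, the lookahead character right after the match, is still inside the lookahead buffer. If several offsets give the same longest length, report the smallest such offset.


Try each offset into the search buffer:
  offset=1 (pos 5, char 'c'): match length 0
  offset=2 (pos 4, char 'f'): match length 3
  offset=3 (pos 3, char 'c'): match length 0
  offset=4 (pos 2, char 'c'): match length 0
  offset=5 (pos 1, char 'd'): match length 0
  offset=6 (pos 0, char 'f'): match length 1
Longest match has length 3 at offset 2.
next_char = character at position 6 + 3 = 9 -> 'd'

Best match: offset=2, length=3 (matching 'fcf' starting at position 4)
LZ77 triple: (2, 3, 'd')


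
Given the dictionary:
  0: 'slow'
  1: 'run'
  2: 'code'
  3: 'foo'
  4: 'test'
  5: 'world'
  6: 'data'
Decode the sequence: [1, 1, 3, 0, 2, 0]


Look up each index in the dictionary:
  1 -> 'run'
  1 -> 'run'
  3 -> 'foo'
  0 -> 'slow'
  2 -> 'code'
  0 -> 'slow'

Decoded: "run run foo slow code slow"


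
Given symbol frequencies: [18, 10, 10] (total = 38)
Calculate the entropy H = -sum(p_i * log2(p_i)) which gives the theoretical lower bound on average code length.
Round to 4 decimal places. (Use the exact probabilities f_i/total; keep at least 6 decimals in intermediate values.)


Per-symbol terms -p_i * log2(p_i) with p_i = f_i/38:
  p = 18/38 = 0.473684: log2(p) = -1.078003, -p*log2(p) = 0.510633
  p = 10/38 = 0.263158: log2(p) = -1.925999, -p*log2(p) = 0.506842
  p = 10/38 = 0.263158: log2(p) = -1.925999, -p*log2(p) = 0.506842
H = 0.510633 + 0.506842 + 0.506842 = 1.524317

H = 1.5243 bits/symbol


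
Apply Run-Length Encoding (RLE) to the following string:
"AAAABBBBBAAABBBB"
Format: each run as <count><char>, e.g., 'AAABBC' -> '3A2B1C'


Scanning runs left to right:
  i=0: run of 'A' x 4 -> '4A'
  i=4: run of 'B' x 5 -> '5B'
  i=9: run of 'A' x 3 -> '3A'
  i=12: run of 'B' x 4 -> '4B'

RLE = 4A5B3A4B


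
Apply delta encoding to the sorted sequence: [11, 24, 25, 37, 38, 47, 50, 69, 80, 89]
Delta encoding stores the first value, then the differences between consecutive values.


First value: 11
Deltas:
  24 - 11 = 13
  25 - 24 = 1
  37 - 25 = 12
  38 - 37 = 1
  47 - 38 = 9
  50 - 47 = 3
  69 - 50 = 19
  80 - 69 = 11
  89 - 80 = 9


Delta encoded: [11, 13, 1, 12, 1, 9, 3, 19, 11, 9]


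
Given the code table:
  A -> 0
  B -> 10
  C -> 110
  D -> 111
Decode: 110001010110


Decoding:
110 -> C
0 -> A
0 -> A
10 -> B
10 -> B
110 -> C


Result: CAABBC


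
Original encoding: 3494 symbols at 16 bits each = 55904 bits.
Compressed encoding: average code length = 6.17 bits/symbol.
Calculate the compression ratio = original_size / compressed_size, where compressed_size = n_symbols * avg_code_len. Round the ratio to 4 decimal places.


original_size = n_symbols * orig_bits = 3494 * 16 = 55904 bits
compressed_size = n_symbols * avg_code_len = 3494 * 6.17 = 21557.98 bits
ratio = original_size / compressed_size = 55904 / 21557.98 = 2.5932

Compression ratio = 2.5932


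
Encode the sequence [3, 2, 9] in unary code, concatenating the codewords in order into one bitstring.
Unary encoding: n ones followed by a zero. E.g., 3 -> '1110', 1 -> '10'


Encode each number as n ones followed by a terminating 0:
  3 -> 1110 (4 bits)
  2 -> 110 (3 bits)
  9 -> 1111111110 (10 bits)
Total length = 4 + 3 + 10 = 17 bits.

Unary([3, 2, 9]) = 11101101111111110 (17 bits)


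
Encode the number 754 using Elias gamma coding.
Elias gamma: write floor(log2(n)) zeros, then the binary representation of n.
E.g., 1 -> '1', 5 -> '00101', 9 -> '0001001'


num_bits = floor(log2(754)) + 1 = 10
leading_zeros = num_bits - 1 = 9
binary(754) = 1011110010

Elias gamma(754) = '000000000' + '1011110010' = 0000000001011110010 (19 bits)


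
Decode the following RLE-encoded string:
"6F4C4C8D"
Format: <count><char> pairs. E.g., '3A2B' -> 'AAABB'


Expanding each <count><char> pair:
  6F -> 'FFFFFF'
  4C -> 'CCCC'
  4C -> 'CCCC'
  8D -> 'DDDDDDDD'

Decoded = FFFFFFCCCCCCCCDDDDDDDD


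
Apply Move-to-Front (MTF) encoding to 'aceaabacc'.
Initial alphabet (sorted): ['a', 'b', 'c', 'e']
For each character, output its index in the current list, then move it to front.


MTF encoding:
'a': index 0 in ['a', 'b', 'c', 'e'] -> ['a', 'b', 'c', 'e']
'c': index 2 in ['a', 'b', 'c', 'e'] -> ['c', 'a', 'b', 'e']
'e': index 3 in ['c', 'a', 'b', 'e'] -> ['e', 'c', 'a', 'b']
'a': index 2 in ['e', 'c', 'a', 'b'] -> ['a', 'e', 'c', 'b']
'a': index 0 in ['a', 'e', 'c', 'b'] -> ['a', 'e', 'c', 'b']
'b': index 3 in ['a', 'e', 'c', 'b'] -> ['b', 'a', 'e', 'c']
'a': index 1 in ['b', 'a', 'e', 'c'] -> ['a', 'b', 'e', 'c']
'c': index 3 in ['a', 'b', 'e', 'c'] -> ['c', 'a', 'b', 'e']
'c': index 0 in ['c', 'a', 'b', 'e'] -> ['c', 'a', 'b', 'e']


Output: [0, 2, 3, 2, 0, 3, 1, 3, 0]


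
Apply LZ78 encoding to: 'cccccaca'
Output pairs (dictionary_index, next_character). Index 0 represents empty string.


LZ78 encoding steps:
Dictionary: {0: ''}
Step 1: w='' (idx 0), next='c' -> output (0, 'c'), add 'c' as idx 1
Step 2: w='c' (idx 1), next='c' -> output (1, 'c'), add 'cc' as idx 2
Step 3: w='cc' (idx 2), next='a' -> output (2, 'a'), add 'cca' as idx 3
Step 4: w='c' (idx 1), next='a' -> output (1, 'a'), add 'ca' as idx 4


Encoded: [(0, 'c'), (1, 'c'), (2, 'a'), (1, 'a')]
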